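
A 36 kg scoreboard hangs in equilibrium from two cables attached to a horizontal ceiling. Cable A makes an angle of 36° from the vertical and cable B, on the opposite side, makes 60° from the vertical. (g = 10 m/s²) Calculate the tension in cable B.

T_B ≈ 213 N

Angles from the horizontal: cable A is 90° − 36° = 54°, cable B is 90° − 60° = 30°.
Weight W = 36 × 10 = 360 N acts straight down.
Horizontal: T_A cos 54° = T_B cos 30°  →  T_A = 1.473 T_B.
Vertical: T_A sin 54° + T_B sin 30° = 360.
Substituting the horizontal relation into the vertical equation gives 1.692 T_B = 360, so T_B = 212.8 N.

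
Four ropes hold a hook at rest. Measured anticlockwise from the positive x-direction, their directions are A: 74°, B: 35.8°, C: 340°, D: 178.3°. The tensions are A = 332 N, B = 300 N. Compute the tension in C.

T_C ≈ 1610 N

Resolve: ΣF_x = 332 cos 74° + 300 cos 35.8° + T_C cos 340° + T_D cos 178.3° = 0.
        ΣF_y = 332 sin 74° + 300 sin 35.8° + T_C sin 340° + T_D sin 178.3° = 0.
The known terms sum to (334.8, 494.6) N, so 0.9397 T_C − 0.9996 T_D = -334.8 and -0.3420 T_C + 0.0297 T_D = -494.6.
Solving simultaneously: T_C = 1606 N, T_D = 1845 N.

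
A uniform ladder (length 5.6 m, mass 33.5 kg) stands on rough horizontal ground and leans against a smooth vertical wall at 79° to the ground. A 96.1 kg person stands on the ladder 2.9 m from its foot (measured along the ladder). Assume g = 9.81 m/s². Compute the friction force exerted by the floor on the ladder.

Torques about the foot: N_wall · 5.6 sin 79° = 33.5×9.81×2.8 cos 79° + 96.1×9.81×2.9 cos 79° → N_wall = 126.84 N.
ΣF_x = 0: f_floor = N_wall = 126.84 N.

f ≈ 127 N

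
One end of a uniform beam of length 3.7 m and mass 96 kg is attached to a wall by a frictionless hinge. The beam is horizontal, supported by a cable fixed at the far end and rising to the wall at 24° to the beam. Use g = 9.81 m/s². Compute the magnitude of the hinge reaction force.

Take torques about the hinge: T sin 24° · 3.7 = 96×9.81×1.85 = 1742.3 N·m.
So T = 1742.3 / (0.4067 × 3.7) = 1157.7 N.
ΣF_x = 0: H_x = T cos 24° = 1057.6 N.
ΣF_y = 0: H_y = (96×9.81) − T sin 24° = 941.76 − 470.88 = 470.88 N.
|H| = √(H_x² + H_y²) = √((1057.6)² + (470.88)²) = 1157.7 N.

|H| ≈ 1160 N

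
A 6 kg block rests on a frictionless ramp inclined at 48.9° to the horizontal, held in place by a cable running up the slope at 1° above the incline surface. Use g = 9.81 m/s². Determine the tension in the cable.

T ≈ 44.4 N

Take axes along and perpendicular to the incline. Weight components: W sin 48.9° = 44.35 N down-slope, W cos 48.9° = 38.69 N into the surface.
Along incline: T cos 1° = W sin 48.9° → T = 44.36 N.
Perpendicular: N = W cos 48.9° − T sin 1° = 37.92 N.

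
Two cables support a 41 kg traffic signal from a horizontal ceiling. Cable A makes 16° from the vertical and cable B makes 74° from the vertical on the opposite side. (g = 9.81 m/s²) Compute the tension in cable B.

Angles from the horizontal: cable A is 90° − 16° = 74°, cable B is 90° − 74° = 16°.
Weight W = 41 × 9.81 = 402.2 N acts straight down.
Horizontal: T_A cos 74° = T_B cos 16°  →  T_A = 3.487 T_B.
Vertical: T_A sin 74° + T_B sin 16° = 402.2.
Substituting the horizontal relation into the vertical equation gives 3.628 T_B = 402.2, so T_B = 110.9 N.

T_B ≈ 111 N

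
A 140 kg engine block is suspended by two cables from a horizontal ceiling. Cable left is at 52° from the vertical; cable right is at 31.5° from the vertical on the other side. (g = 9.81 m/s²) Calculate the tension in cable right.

Angles from the horizontal: cable left is 90° − 52° = 38°, cable right is 90° − 31.5° = 58.5°.
Weight W = 140 × 9.81 = 1373 N acts straight down.
Horizontal: T_left cos 38° = T_right cos 58.5°  →  T_left = 0.6631 T_right.
Vertical: T_left sin 38° + T_right sin 58.5° = 1373.
Substituting the horizontal relation into the vertical equation gives 1.261 T_right = 1373, so T_right = 1089 N.

T_right ≈ 1090 N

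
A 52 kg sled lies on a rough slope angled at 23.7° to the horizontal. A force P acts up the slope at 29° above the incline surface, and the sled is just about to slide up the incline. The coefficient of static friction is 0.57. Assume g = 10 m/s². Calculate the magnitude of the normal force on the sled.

N ≈ 274 N

On the verge of sliding up the incline, friction equals μN and acts down the slope.
Perpendicular: N + P sin 29° = W cos 23.7° = 476.1 N.
Along incline: P cos 29° = W sin 23.7° + μN  with W sin 23.7° = 209 N.
Solving the pair for P and N: P = 417.4 N, N = 273.8 N (and f = μN = 156.1 N).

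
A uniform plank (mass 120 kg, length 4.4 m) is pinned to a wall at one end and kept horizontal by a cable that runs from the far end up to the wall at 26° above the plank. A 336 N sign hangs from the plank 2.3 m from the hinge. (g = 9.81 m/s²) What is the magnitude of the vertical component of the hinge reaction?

|H_y| ≈ 749 N

Take torques about the hinge: T sin 26° · 4.4 = 120×9.81×2.2 + 336×2.3 = 3362.6 N·m.
So T = 3362.6 / (0.4384 × 4.4) = 1743.4 N.
ΣF_y = 0: H_y = (120×9.81 + 336) − T sin 26° = 1513.2 − 764.24 = 748.96 N.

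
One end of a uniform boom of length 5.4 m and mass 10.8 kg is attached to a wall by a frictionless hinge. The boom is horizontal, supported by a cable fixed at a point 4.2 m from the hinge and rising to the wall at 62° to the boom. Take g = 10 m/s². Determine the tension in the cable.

T ≈ 78.6 N

Take torques about the hinge: T sin 62° · 4.2 = 10.8×10×2.7 = 291.6 N·m.
So T = 291.6 / (0.8829 × 4.2) = 78.633 N.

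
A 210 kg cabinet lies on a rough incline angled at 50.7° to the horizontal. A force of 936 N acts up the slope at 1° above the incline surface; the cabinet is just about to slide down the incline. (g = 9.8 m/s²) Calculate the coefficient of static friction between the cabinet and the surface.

On the verge of sliding down the incline, friction is at its maximum μN and acts up the slope.
Perpendicular to incline: N = W cos 50.7° − P sin 1° = 1303 − 16.34 = 1287 N.
Along incline: P cos 1° + μN = W sin 50.7° → μ = (W sin 50.7° − P cos 1°) / N = 0.5102.

μ ≈ 0.510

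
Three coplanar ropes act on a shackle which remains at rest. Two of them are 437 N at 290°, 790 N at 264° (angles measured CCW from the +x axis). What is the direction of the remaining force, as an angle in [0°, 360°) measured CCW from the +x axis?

θ ≈ 93.2°

Sum the known components: ΣF_x = 66.89 N, ΣF_y = -1196 N.
For equilibrium the remaining force must supply (−ΣF_x, −ΣF_y) = (-66.89, 1196) N.
Magnitude = √((-66.89)² + (1196)²) = 1198 N; direction = atan2(1196, -66.89) = 93.2°.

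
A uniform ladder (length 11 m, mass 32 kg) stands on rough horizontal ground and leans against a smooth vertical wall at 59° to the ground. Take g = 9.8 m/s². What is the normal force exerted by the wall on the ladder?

N_wall ≈ 94.2 N

Torques about the foot: N_wall · 11 sin 59° = 32×9.8×5.5 cos 59° → N_wall = 94.215 N.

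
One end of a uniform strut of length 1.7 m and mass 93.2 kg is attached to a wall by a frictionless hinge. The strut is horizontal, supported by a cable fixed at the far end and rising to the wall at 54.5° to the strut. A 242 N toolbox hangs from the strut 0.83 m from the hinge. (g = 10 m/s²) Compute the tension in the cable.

Take torques about the hinge: T sin 54.5° · 1.7 = 93.2×10×0.85 + 242×0.83 = 993.06 N·m.
So T = 993.06 / (0.8141 × 1.7) = 717.53 N.

T ≈ 718 N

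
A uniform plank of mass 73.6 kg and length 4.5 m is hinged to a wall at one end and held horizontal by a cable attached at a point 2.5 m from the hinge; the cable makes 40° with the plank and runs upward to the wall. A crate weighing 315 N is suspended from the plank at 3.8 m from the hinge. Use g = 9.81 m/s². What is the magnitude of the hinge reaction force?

|H| ≈ 1350 N

Take torques about the hinge: T sin 40° · 2.5 = 73.6×9.81×2.25 + 315×3.8 = 2821.5 N·m.
So T = 2821.5 / (0.6428 × 2.5) = 1755.8 N.
ΣF_x = 0: H_x = T cos 40° = 1345 N.
ΣF_y = 0: H_y = (73.6×9.81 + 315) − T sin 40° = 1037 − 1128.6 = -91.598 N.
|H| = √(H_x² + H_y²) = √((1345)² + (-91.598)²) = 1348.1 N.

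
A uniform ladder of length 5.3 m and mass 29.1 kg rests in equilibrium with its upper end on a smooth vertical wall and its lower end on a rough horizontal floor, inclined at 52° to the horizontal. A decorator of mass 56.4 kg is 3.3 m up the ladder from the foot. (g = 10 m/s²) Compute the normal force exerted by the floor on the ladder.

N_floor ≈ 855 N

ΣF_y = 0: N_floor = 29.1×10 + 56.4×10 = 855 N.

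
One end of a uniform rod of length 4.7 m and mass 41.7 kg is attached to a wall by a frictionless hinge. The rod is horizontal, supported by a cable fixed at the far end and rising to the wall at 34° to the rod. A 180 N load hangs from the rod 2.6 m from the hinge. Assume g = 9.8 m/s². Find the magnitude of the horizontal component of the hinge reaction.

H_x ≈ 451 N

Take torques about the hinge: T sin 34° · 4.7 = 41.7×9.8×2.35 + 180×2.6 = 1428.4 N·m.
So T = 1428.4 / (0.5592 × 4.7) = 543.47 N.
ΣF_x = 0: H_x = T cos 34° = 450.56 N.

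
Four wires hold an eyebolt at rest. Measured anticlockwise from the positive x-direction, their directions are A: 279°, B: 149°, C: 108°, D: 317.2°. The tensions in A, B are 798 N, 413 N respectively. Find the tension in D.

Resolve: ΣF_x = 798 cos 279° + 413 cos 149° + T_C cos 108° + T_D cos 317.2° = 0.
        ΣF_y = 798 sin 279° + 413 sin 149° + T_C sin 108° + T_D sin 317.2° = 0.
The known terms sum to (-229.2, -575.5) N, so -0.3090 T_C + 0.7337 T_D = 229.2 and 0.9511 T_C − 0.6794 T_D = 575.5.
Solving simultaneously: T_C = 1185 N, T_D = 811.3 N.

T_D ≈ 811 N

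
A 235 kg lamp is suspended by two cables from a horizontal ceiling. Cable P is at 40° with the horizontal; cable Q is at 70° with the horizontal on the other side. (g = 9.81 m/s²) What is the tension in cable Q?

Weight W = 235 × 9.81 = 2305 N acts straight down.
Horizontal: T_P cos 40° = T_Q cos 70°  →  T_P = 0.4465 T_Q.
Vertical: T_P sin 40° + T_Q sin 70° = 2305.
Substituting the horizontal relation into the vertical equation gives 1.227 T_Q = 2305, so T_Q = 1879 N.

T_Q ≈ 1880 N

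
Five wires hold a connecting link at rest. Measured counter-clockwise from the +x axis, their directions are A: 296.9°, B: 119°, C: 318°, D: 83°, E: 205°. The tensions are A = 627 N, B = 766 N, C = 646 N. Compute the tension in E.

T_E ≈ 505 N

Resolve: ΣF_x = 627 cos 296.9° + 766 cos 119° + 646 cos 318° + T_D cos 83° + T_E cos 205° = 0.
        ΣF_y = 627 sin 296.9° + 766 sin 119° + 646 sin 318° + T_D sin 83° + T_E sin 205° = 0.
The known terms sum to (392.4, -321.5) N, so 0.1219 T_D − 0.9063 T_E = -392.4 and 0.9925 T_D − 0.4226 T_E = 321.5.
Solving simultaneously: T_D = 539.1 N, T_E = 505.4 N.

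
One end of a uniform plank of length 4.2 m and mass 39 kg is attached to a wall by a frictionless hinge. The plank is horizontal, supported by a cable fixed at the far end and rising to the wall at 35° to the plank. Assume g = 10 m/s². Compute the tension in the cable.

Take torques about the hinge: T sin 35° · 4.2 = 39×10×2.1 = 819 N·m.
So T = 819 / (0.5736 × 4.2) = 339.97 N.

T ≈ 340 N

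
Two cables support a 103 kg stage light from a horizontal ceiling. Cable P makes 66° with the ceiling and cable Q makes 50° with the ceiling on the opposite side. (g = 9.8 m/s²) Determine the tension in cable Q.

T_Q ≈ 457 N

Weight W = 103 × 9.8 = 1009 N acts straight down.
Horizontal: T_P cos 66° = T_Q cos 50°  →  T_P = 1.58 T_Q.
Vertical: T_P sin 66° + T_Q sin 50° = 1009.
Substituting the horizontal relation into the vertical equation gives 2.21 T_Q = 1009, so T_Q = 456.8 N.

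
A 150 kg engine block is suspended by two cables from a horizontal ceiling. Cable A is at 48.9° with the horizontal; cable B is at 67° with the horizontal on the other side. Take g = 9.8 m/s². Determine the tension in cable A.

T_A ≈ 639 N

Weight W = 150 × 9.8 = 1470 N acts straight down.
Horizontal: T_A cos 48.9° = T_B cos 67°  →  T_B = 1.682 T_A.
Vertical: T_A sin 48.9° + T_B sin 67° = 1470.
Substituting the horizontal relation into the vertical equation gives 2.302 T_A = 1470, so T_A = 638.5 N.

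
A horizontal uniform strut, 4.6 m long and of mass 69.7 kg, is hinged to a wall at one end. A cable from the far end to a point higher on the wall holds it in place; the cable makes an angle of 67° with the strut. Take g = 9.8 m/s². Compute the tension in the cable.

Take torques about the hinge: T sin 67° · 4.6 = 69.7×9.8×2.3 = 1571 N·m.
So T = 1571 / (0.9205 × 4.6) = 371.02 N.

T ≈ 371 N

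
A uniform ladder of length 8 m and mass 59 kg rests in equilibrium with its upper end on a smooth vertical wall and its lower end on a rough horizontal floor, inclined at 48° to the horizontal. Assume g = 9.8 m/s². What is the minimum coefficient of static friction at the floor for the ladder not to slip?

μ_min ≈ 0.450

ΣF_y = 0: N_floor = 59×9.8 = 578.2 N.
Torques about the foot: N_wall · 8 sin 48° = 59×9.8×4 cos 48° → N_wall = 260.31 N.
ΣF_x = 0: f_floor = N_wall = 260.31 N.
μ_min = f_floor / N_floor = 260.31 / 578.2 = 0.4502.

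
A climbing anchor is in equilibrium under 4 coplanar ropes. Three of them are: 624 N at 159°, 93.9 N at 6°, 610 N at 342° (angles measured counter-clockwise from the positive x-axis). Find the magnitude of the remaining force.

Sum the known components: ΣF_x = 90.98 N, ΣF_y = 44.94 N.
For equilibrium the remaining force must supply (−ΣF_x, −ΣF_y) = (-90.98, -44.94) N.
Magnitude = √((-90.98)² + (-44.94)²) = 101.5 N; direction = atan2(-44.94, -90.98) = 206.3°.

F ≈ 101 N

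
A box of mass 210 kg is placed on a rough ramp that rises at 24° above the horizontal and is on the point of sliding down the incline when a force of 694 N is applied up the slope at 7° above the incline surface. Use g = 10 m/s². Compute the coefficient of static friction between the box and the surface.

μ ≈ 0.0901

On the verge of sliding down the incline, friction is at its maximum μN and acts up the slope.
Perpendicular to incline: N = W cos 24° − P sin 7° = 1918 − 84.58 = 1834 N.
Along incline: P cos 7° + μN = W sin 24° → μ = (W sin 24° − P cos 7°) / N = 0.09015.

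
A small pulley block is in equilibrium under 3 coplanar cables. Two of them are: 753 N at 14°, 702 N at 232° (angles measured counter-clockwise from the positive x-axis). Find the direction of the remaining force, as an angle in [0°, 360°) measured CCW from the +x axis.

Sum the known components: ΣF_x = 298.4 N, ΣF_y = -371 N.
For equilibrium the remaining force must supply (−ΣF_x, −ΣF_y) = (-298.4, 371) N.
Magnitude = √((-298.4)² + (371)²) = 476.1 N; direction = atan2(371, -298.4) = 128.8°.

θ ≈ 129°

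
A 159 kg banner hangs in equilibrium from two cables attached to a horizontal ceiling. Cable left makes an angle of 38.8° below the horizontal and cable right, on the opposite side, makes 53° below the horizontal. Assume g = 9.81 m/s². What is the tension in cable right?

Weight W = 159 × 9.81 = 1560 N acts straight down.
Horizontal: T_left cos 38.8° = T_right cos 53°  →  T_left = 0.7722 T_right.
Vertical: T_left sin 38.8° + T_right sin 53° = 1560.
Substituting the horizontal relation into the vertical equation gives 1.283 T_right = 1560, so T_right = 1216 N.

T_right ≈ 1220 N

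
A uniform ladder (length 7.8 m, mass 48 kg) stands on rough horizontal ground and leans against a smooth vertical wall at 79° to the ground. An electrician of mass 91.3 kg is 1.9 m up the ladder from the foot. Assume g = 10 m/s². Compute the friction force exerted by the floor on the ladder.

Torques about the foot: N_wall · 7.8 sin 79° = 48×10×3.9 cos 79° + 91.3×10×1.9 cos 79° → N_wall = 89.881 N.
ΣF_x = 0: f_floor = N_wall = 89.881 N.

f ≈ 89.9 N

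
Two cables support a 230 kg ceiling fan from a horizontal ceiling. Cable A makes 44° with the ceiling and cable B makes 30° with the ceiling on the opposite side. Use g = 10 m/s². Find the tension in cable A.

Weight W = 230 × 10 = 2300 N acts straight down.
Horizontal: T_A cos 44° = T_B cos 30°  →  T_B = 0.8306 T_A.
Vertical: T_A sin 44° + T_B sin 30° = 2300.
Substituting the horizontal relation into the vertical equation gives 1.11 T_A = 2300, so T_A = 2072 N.

T_A ≈ 2070 N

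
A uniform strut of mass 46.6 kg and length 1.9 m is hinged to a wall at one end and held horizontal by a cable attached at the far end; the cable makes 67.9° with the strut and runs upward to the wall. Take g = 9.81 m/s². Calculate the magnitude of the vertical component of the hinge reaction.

|H_y| ≈ 229 N

Take torques about the hinge: T sin 67.9° · 1.9 = 46.6×9.81×0.95 = 434.29 N·m.
So T = 434.29 / (0.9265 × 1.9) = 246.7 N.
ΣF_y = 0: H_y = (46.6×9.81) − T sin 67.9° = 457.15 − 228.57 = 228.57 N.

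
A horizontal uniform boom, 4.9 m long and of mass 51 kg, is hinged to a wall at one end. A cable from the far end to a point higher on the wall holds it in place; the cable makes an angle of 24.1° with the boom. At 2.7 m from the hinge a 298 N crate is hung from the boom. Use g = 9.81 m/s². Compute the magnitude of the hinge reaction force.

Take torques about the hinge: T sin 24.1° · 4.9 = 51×9.81×2.45 + 298×2.7 = 2030.4 N·m.
So T = 2030.4 / (0.4083 × 4.9) = 1014.8 N.
ΣF_x = 0: H_x = T cos 24.1° = 926.31 N.
ΣF_y = 0: H_y = (51×9.81 + 298) − T sin 24.1° = 798.31 − 414.36 = 383.95 N.
|H| = √(H_x² + H_y²) = √((926.31)² + (383.95)²) = 1002.7 N.

|H| ≈ 1000 N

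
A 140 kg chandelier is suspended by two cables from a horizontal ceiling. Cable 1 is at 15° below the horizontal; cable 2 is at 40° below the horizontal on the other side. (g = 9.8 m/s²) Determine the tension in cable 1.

T_1 ≈ 1280 N

Weight W = 140 × 9.8 = 1372 N acts straight down.
Horizontal: T_1 cos 15° = T_2 cos 40°  →  T_2 = 1.261 T_1.
Vertical: T_1 sin 15° + T_2 sin 40° = 1372.
Substituting the horizontal relation into the vertical equation gives 1.069 T_1 = 1372, so T_1 = 1283 N.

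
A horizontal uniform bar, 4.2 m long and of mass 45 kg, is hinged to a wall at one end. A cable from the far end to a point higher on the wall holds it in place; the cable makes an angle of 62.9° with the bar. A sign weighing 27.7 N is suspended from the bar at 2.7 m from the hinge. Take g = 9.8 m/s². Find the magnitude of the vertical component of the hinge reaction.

|H_y| ≈ 230 N

Take torques about the hinge: T sin 62.9° · 4.2 = 45×9.8×2.1 + 27.7×2.7 = 1000.9 N·m.
So T = 1000.9 / (0.8902 × 4.2) = 267.7 N.
ΣF_y = 0: H_y = (45×9.8 + 27.7) − T sin 62.9° = 468.7 − 238.31 = 230.39 N.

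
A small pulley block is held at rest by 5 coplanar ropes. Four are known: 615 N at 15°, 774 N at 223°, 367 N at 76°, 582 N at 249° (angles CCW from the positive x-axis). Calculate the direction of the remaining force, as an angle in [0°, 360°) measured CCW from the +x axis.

Sum the known components: ΣF_x = -91.81 N, ΣF_y = -555.9 N.
For equilibrium the remaining force must supply (−ΣF_x, −ΣF_y) = (91.81, 555.9) N.
Magnitude = √((91.81)² + (555.9)²) = 563.5 N; direction = atan2(555.9, 91.81) = 80.6°.

θ ≈ 80.6°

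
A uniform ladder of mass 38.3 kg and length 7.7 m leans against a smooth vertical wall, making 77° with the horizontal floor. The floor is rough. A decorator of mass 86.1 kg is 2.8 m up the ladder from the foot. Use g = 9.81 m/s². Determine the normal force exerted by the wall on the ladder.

N_wall ≈ 114 N

Torques about the foot: N_wall · 7.7 sin 77° = 38.3×9.81×3.85 cos 77° + 86.1×9.81×2.8 cos 77° → N_wall = 114.28 N.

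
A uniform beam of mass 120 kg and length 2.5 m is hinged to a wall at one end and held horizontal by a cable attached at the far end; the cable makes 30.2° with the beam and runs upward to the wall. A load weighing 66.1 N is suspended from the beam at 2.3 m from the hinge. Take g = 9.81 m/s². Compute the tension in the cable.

Take torques about the hinge: T sin 30.2° · 2.5 = 120×9.81×1.25 + 66.1×2.3 = 1623.5 N·m.
So T = 1623.5 / (0.5030 × 2.5) = 1291 N.

T ≈ 1290 N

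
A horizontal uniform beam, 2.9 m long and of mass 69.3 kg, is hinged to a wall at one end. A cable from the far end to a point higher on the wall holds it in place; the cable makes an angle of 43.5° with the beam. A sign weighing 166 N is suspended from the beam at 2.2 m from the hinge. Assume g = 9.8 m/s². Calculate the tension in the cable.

T ≈ 676 N

Take torques about the hinge: T sin 43.5° · 2.9 = 69.3×9.8×1.45 + 166×2.2 = 1350 N·m.
So T = 1350 / (0.6884 × 2.9) = 676.25 N.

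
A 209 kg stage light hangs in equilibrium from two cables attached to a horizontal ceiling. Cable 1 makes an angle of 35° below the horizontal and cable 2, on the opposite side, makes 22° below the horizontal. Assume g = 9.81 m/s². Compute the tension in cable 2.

T_2 ≈ 2000 N

Weight W = 209 × 9.81 = 2050 N acts straight down.
Horizontal: T_1 cos 35° = T_2 cos 22°  →  T_1 = 1.132 T_2.
Vertical: T_1 sin 35° + T_2 sin 22° = 2050.
Substituting the horizontal relation into the vertical equation gives 1.024 T_2 = 2050, so T_2 = 2003 N.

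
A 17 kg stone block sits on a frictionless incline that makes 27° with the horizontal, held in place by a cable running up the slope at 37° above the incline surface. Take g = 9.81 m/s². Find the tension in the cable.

Take axes along and perpendicular to the incline. Weight components: W sin 27° = 75.71 N down-slope, W cos 27° = 148.6 N into the surface.
Along incline: T cos 37° = W sin 27° → T = 94.8 N.
Perpendicular: N = W cos 27° − T sin 37° = 91.54 N.

T ≈ 94.8 N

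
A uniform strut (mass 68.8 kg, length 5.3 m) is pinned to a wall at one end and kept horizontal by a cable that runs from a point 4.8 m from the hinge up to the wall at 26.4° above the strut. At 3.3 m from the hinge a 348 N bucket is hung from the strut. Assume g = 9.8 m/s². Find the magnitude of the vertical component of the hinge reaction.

|H_y| ≈ 411 N

Take torques about the hinge: T sin 26.4° · 4.8 = 68.8×9.8×2.65 + 348×3.3 = 2935.1 N·m.
So T = 2935.1 / (0.4446 × 4.8) = 1375.3 N.
ΣF_y = 0: H_y = (68.8×9.8 + 348) − T sin 26.4° = 1022.2 − 611.49 = 410.75 N.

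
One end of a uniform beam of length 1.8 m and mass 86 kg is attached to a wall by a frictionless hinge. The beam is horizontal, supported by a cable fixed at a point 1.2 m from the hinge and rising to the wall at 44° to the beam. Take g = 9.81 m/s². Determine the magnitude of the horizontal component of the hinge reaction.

Take torques about the hinge: T sin 44° · 1.2 = 86×9.81×0.9 = 759.29 N·m.
So T = 759.29 / (0.6947 × 1.2) = 910.87 N.
ΣF_x = 0: H_x = T cos 44° = 655.23 N.

H_x ≈ 655 N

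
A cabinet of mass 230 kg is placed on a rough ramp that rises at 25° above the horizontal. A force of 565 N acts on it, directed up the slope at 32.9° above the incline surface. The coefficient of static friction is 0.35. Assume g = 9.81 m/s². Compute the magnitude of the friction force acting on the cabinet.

Axes along / perpendicular to the incline. W sin 25° = 953.6 N down-slope; W cos 25° = 2045 N into the surface.
Perpendicular: N = W cos 25° − P sin 32.9° = 2045 − 306.9 = 1738 N.
Along incline: P cos 32.9° + f = W sin 25° (friction acts up-slope) → f = 953.6 − 474.4 = 479.2 N.
|f| = 479.2 N ≤ μN = 608.3 N, so the cabinet is indeed static.

f ≈ 479 N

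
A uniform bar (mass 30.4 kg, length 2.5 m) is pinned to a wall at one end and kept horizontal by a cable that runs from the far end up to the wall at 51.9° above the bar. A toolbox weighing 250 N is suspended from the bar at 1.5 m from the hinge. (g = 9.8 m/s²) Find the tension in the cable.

Take torques about the hinge: T sin 51.9° · 2.5 = 30.4×9.8×1.25 + 250×1.5 = 747.4 N·m.
So T = 747.4 / (0.7869 × 2.5) = 379.9 N.

T ≈ 380 N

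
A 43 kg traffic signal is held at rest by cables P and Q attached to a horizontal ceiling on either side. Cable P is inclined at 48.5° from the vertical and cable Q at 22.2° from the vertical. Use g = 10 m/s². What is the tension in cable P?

T_P ≈ 172 N

Angles from the horizontal: cable P is 90° − 48.5° = 41.5°, cable Q is 90° − 22.2° = 67.8°.
Weight W = 43 × 10 = 430 N acts straight down.
Horizontal: T_P cos 41.5° = T_Q cos 67.8°  →  T_Q = 1.982 T_P.
Vertical: T_P sin 41.5° + T_Q sin 67.8° = 430.
Substituting the horizontal relation into the vertical equation gives 2.498 T_P = 430, so T_P = 172.1 N.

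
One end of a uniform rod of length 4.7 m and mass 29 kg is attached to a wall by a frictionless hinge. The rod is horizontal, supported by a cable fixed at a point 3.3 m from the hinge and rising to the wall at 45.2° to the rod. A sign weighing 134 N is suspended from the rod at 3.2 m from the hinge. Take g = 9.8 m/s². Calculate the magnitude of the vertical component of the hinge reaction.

Take torques about the hinge: T sin 45.2° · 3.3 = 29×9.8×2.35 + 134×3.2 = 1096.7 N·m.
So T = 1096.7 / (0.7096 × 3.3) = 468.35 N.
ΣF_y = 0: H_y = (29×9.8 + 134) − T sin 45.2° = 418.2 − 332.32 = 85.876 N.

|H_y| ≈ 85.9 N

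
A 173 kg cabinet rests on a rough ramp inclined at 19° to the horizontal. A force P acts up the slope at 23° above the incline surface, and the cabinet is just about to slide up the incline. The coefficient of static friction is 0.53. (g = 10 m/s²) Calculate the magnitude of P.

P ≈ 1270 N

On the verge of sliding up the incline, friction equals μN and acts down the slope.
Perpendicular: N + P sin 23° = W cos 19° = 1636 N.
Along incline: P cos 23° = W sin 19° + μN  with W sin 19° = 563.2 N.
Solving the pair for P and N: P = 1268 N, N = 1140 N (and f = μN = 604.3 N).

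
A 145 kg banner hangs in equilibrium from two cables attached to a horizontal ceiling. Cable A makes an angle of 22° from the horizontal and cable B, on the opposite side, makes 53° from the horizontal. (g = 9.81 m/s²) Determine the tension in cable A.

Weight W = 145 × 9.81 = 1422 N acts straight down.
Horizontal: T_A cos 22° = T_B cos 53°  →  T_B = 1.541 T_A.
Vertical: T_A sin 22° + T_B sin 53° = 1422.
Substituting the horizontal relation into the vertical equation gives 1.605 T_A = 1422, so T_A = 886.3 N.

T_A ≈ 886 N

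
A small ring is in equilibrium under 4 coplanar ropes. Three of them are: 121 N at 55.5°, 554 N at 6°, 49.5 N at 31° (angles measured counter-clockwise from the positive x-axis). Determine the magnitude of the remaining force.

F ≈ 687 N

Sum the known components: ΣF_x = 661.9 N, ΣF_y = 183.1 N.
For equilibrium the remaining force must supply (−ΣF_x, −ΣF_y) = (-661.9, -183.1) N.
Magnitude = √((-661.9)² + (-183.1)²) = 686.8 N; direction = atan2(-183.1, -661.9) = 195.5°.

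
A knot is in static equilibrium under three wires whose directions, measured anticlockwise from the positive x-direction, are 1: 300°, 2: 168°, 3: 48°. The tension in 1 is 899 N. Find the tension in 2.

Resolve: ΣF_x = 899 cos 300° + T_2 cos 168° + T_3 cos 48° = 0.
        ΣF_y = 899 sin 300° + T_2 sin 168° + T_3 sin 48° = 0.
The known terms sum to (449.5, -778.6) N, so -0.9781 T_2 + 0.6691 T_3 = -449.5 and 0.2079 T_2 + 0.7431 T_3 = 778.6.
Solving simultaneously: T_2 = 987.3 N, T_3 = 771.4 N.

T_2 ≈ 987 N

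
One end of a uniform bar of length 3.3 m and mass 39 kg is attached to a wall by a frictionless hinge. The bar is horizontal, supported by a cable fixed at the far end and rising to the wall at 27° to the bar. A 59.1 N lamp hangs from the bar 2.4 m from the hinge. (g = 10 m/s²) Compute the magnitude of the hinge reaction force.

Take torques about the hinge: T sin 27° · 3.3 = 39×10×1.65 + 59.1×2.4 = 785.34 N·m.
So T = 785.34 / (0.4540 × 3.3) = 524.2 N.
ΣF_x = 0: H_x = T cos 27° = 467.07 N.
ΣF_y = 0: H_y = (39×10 + 59.1) − T sin 27° = 449.1 − 237.98 = 211.12 N.
|H| = √(H_x² + H_y²) = √((467.07)² + (211.12)²) = 512.56 N.

|H| ≈ 513 N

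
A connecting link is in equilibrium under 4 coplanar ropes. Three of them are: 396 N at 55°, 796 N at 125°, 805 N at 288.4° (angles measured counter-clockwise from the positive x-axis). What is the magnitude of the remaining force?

Sum the known components: ΣF_x = 24.67 N, ΣF_y = 212.6 N.
For equilibrium the remaining force must supply (−ΣF_x, −ΣF_y) = (-24.67, -212.6) N.
Magnitude = √((-24.67)² + (-212.6)²) = 214 N; direction = atan2(-212.6, -24.67) = 263.4°.

F ≈ 214 N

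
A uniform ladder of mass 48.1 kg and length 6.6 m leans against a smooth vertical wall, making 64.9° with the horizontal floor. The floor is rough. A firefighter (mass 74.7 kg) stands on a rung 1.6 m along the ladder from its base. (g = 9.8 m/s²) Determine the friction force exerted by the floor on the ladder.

f ≈ 194 N

Torques about the foot: N_wall · 6.6 sin 64.9° = 48.1×9.8×3.3 cos 64.9° + 74.7×9.8×1.6 cos 64.9° → N_wall = 193.54 N.
ΣF_x = 0: f_floor = N_wall = 193.54 N.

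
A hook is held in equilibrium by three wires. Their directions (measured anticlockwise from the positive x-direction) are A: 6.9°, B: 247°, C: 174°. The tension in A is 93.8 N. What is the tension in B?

T_B ≈ 21.9 N

Resolve: ΣF_x = 93.8 cos 6.9° + T_B cos 247° + T_C cos 174° = 0.
        ΣF_y = 93.8 sin 6.9° + T_B sin 247° + T_C sin 174° = 0.
The known terms sum to (93.12, 11.27) N, so -0.3907 T_B − 0.9945 T_C = -93.12 and -0.9205 T_B + 0.1045 T_C = -11.27.
Solving simultaneously: T_B = 21.90 N, T_C = 85.03 N.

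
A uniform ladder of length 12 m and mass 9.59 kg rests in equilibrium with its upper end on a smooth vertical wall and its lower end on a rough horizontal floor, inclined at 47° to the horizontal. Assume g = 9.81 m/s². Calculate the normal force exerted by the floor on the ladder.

N_floor ≈ 94.1 N

ΣF_y = 0: N_floor = 9.59×9.81 = 94.078 N.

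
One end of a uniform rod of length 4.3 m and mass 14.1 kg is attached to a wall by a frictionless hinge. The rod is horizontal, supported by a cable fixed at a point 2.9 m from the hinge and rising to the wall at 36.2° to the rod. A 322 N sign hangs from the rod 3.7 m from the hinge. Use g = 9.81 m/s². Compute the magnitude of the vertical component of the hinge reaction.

|H_y| ≈ 53.1 N

Take torques about the hinge: T sin 36.2° · 2.9 = 14.1×9.81×2.15 + 322×3.7 = 1488.8 N·m.
So T = 1488.8 / (0.5906 × 2.9) = 869.24 N.
ΣF_y = 0: H_y = (14.1×9.81 + 322) − T sin 36.2° = 460.32 − 513.38 = -53.055 N.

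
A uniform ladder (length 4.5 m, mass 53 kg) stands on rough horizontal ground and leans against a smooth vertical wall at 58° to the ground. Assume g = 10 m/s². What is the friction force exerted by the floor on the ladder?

Torques about the foot: N_wall · 4.5 sin 58° = 53×10×2.25 cos 58° → N_wall = 165.59 N.
ΣF_x = 0: f_floor = N_wall = 165.59 N.

f ≈ 166 N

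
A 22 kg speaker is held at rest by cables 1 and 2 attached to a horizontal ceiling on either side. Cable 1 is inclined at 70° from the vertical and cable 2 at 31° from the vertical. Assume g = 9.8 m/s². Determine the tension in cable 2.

Angles from the horizontal: cable 1 is 90° − 70° = 20°, cable 2 is 90° − 31° = 59°.
Weight W = 22 × 9.8 = 215.6 N acts straight down.
Horizontal: T_1 cos 20° = T_2 cos 59°  →  T_1 = 0.5481 T_2.
Vertical: T_1 sin 20° + T_2 sin 59° = 215.6.
Substituting the horizontal relation into the vertical equation gives 1.045 T_2 = 215.6, so T_2 = 206.4 N.

T_2 ≈ 206 N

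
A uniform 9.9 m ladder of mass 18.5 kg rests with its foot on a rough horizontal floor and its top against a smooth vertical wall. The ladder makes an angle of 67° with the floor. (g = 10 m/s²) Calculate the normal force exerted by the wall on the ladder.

Torques about the foot: N_wall · 9.9 sin 67° = 18.5×10×4.95 cos 67° → N_wall = 39.264 N.

N_wall ≈ 39.3 N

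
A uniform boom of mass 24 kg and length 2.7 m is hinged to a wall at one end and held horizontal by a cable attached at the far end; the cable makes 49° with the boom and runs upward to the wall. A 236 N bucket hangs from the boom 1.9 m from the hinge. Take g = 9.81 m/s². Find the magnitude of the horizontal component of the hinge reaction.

Take torques about the hinge: T sin 49° · 2.7 = 24×9.81×1.35 + 236×1.9 = 766.24 N·m.
So T = 766.24 / (0.7547 × 2.7) = 376.03 N.
ΣF_x = 0: H_x = T cos 49° = 246.7 N.

H_x ≈ 247 N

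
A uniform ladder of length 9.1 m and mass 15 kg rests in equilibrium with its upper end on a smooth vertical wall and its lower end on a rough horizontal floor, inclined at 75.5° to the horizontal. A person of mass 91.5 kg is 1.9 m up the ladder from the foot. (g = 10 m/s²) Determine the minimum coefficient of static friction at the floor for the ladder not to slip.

μ_min ≈ 0.0646

ΣF_y = 0: N_floor = 15×10 + 91.5×10 = 1065 N.
Torques about the foot: N_wall · 9.1 sin 75.5° = 15×10×4.55 cos 75.5° + 91.5×10×1.9 cos 75.5° → N_wall = 68.804 N.
ΣF_x = 0: f_floor = N_wall = 68.804 N.
μ_min = f_floor / N_floor = 68.804 / 1065 = 0.0646.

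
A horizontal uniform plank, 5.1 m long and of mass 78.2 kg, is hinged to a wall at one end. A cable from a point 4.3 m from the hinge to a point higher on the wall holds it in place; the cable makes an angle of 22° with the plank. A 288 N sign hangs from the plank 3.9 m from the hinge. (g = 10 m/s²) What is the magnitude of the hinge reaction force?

Take torques about the hinge: T sin 22° · 4.3 = 78.2×10×2.55 + 288×3.9 = 3117.3 N·m.
So T = 3117.3 / (0.3746 × 4.3) = 1935.2 N.
ΣF_x = 0: H_x = T cos 22° = 1794.3 N.
ΣF_y = 0: H_y = (78.2×10 + 288) − T sin 22° = 1070 − 724.95 = 345.05 N.
|H| = √(H_x² + H_y²) = √((1794.3)² + (345.05)²) = 1827.2 N.

|H| ≈ 1830 N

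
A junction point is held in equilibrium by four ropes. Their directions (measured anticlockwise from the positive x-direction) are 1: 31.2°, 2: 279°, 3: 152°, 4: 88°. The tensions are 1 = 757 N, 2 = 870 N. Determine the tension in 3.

T_3 ≈ 889 N

Resolve: ΣF_x = 757 cos 31.2° + 870 cos 279° + T_3 cos 152° + T_4 cos 88° = 0.
        ΣF_y = 757 sin 31.2° + 870 sin 279° + T_3 sin 152° + T_4 sin 88° = 0.
The known terms sum to (783.6, -467.1) N, so -0.8829 T_3 + 0.0349 T_4 = -783.6 and 0.4695 T_3 + 0.9994 T_4 = 467.1.
Solving simultaneously: T_3 = 889.5 N, T_4 = 49.60 N.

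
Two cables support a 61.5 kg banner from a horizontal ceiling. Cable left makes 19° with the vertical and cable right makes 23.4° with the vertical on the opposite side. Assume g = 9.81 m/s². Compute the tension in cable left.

T_left ≈ 355 N

Angles from the horizontal: cable left is 90° − 19° = 71°, cable right is 90° − 23.4° = 66.6°.
Weight W = 61.5 × 9.81 = 603.3 N acts straight down.
Horizontal: T_left cos 71° = T_right cos 66.6°  →  T_right = 0.8198 T_left.
Vertical: T_left sin 71° + T_right sin 66.6° = 603.3.
Substituting the horizontal relation into the vertical equation gives 1.698 T_left = 603.3, so T_left = 355.3 N.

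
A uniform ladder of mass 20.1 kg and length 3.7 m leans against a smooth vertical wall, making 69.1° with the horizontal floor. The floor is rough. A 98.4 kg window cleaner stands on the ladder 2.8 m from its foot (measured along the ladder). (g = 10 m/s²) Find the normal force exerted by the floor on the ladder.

ΣF_y = 0: N_floor = 20.1×10 + 98.4×10 = 1185 N.

N_floor ≈ 1180 N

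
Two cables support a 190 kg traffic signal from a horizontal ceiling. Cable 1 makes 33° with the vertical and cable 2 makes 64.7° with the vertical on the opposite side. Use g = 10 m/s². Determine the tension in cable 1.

T_1 ≈ 1730 N

Angles from the horizontal: cable 1 is 90° − 33° = 57°, cable 2 is 90° − 64.7° = 25.3°.
Weight W = 190 × 10 = 1900 N acts straight down.
Horizontal: T_1 cos 57° = T_2 cos 25.3°  →  T_2 = 0.6024 T_1.
Vertical: T_1 sin 57° + T_2 sin 25.3° = 1900.
Substituting the horizontal relation into the vertical equation gives 1.096 T_1 = 1900, so T_1 = 1733 N.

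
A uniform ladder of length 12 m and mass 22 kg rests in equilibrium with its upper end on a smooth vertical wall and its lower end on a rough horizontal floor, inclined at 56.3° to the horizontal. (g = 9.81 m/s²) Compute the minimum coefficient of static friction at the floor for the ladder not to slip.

ΣF_y = 0: N_floor = 22×9.81 = 215.82 N.
Torques about the foot: N_wall · 12 sin 56.3° = 22×9.81×6 cos 56.3° → N_wall = 71.967 N.
ΣF_x = 0: f_floor = N_wall = 71.967 N.
μ_min = f_floor / N_floor = 71.967 / 215.82 = 0.3335.

μ_min ≈ 0.333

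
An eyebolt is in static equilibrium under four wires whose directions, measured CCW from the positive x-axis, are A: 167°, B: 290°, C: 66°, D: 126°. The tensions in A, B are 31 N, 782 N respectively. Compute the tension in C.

Resolve: ΣF_x = 31 cos 167° + 782 cos 290° + T_C cos 66° + T_D cos 126° = 0.
        ΣF_y = 31 sin 167° + 782 sin 290° + T_C sin 66° + T_D sin 126° = 0.
The known terms sum to (237.3, -727.9) N, so 0.4067 T_C − 0.5878 T_D = -237.3 and 0.9135 T_C + 0.8090 T_D = 727.9.
Solving simultaneously: T_C = 272.4 N, T_D = 592.1 N.

T_C ≈ 272 N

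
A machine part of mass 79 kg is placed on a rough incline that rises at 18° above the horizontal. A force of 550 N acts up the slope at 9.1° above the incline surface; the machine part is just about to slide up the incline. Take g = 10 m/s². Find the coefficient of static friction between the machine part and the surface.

μ ≈ 0.450

On the verge of sliding up the incline, friction is at its maximum μN and acts down the slope.
Perpendicular to incline: N = W cos 18° − P sin 9.1° = 751.3 − 86.99 = 664.3 N.
Along incline: P cos 9.1° − μN = W sin 18° → μ = −(W sin 18° − P cos 9.1°) / N = 0.45.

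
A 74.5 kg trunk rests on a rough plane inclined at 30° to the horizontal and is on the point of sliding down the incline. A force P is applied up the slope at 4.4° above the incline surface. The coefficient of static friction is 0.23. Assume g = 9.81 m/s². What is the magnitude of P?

P ≈ 224 N

On the verge of sliding down the incline, friction equals μN and acts up the slope.
Perpendicular: N + P sin 4.4° = W cos 30° = 632.9 N.
Along incline: P cos 4.4° + μN = W sin 30° with W sin 30° = 365.4 N.
Solving the pair for P and N: P = 224.5 N, N = 615.7 N (and f = μN = 141.6 N).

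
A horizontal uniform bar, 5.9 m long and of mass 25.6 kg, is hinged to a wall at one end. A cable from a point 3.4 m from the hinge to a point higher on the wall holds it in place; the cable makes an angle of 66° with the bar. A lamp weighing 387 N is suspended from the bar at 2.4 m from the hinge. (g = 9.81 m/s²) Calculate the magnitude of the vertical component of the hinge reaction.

Take torques about the hinge: T sin 66° · 3.4 = 25.6×9.81×2.95 + 387×2.4 = 1669.7 N·m.
So T = 1669.7 / (0.9135 × 3.4) = 537.55 N.
ΣF_y = 0: H_y = (25.6×9.81 + 387) − T sin 66° = 638.14 − 491.07 = 147.06 N.

|H_y| ≈ 147 N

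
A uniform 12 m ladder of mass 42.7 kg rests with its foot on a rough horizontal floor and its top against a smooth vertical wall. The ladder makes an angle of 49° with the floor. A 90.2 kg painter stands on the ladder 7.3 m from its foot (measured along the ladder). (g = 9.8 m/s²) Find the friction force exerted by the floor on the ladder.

Torques about the foot: N_wall · 12 sin 49° = 42.7×9.8×6 cos 49° + 90.2×9.8×7.3 cos 49° → N_wall = 649.33 N.
ΣF_x = 0: f_floor = N_wall = 649.33 N.

f ≈ 649 N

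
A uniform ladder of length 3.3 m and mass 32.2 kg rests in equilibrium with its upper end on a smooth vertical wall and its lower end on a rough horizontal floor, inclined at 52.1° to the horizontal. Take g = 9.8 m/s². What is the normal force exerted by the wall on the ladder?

Torques about the foot: N_wall · 3.3 sin 52.1° = 32.2×9.8×1.65 cos 52.1° → N_wall = 122.83 N.

N_wall ≈ 123 N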